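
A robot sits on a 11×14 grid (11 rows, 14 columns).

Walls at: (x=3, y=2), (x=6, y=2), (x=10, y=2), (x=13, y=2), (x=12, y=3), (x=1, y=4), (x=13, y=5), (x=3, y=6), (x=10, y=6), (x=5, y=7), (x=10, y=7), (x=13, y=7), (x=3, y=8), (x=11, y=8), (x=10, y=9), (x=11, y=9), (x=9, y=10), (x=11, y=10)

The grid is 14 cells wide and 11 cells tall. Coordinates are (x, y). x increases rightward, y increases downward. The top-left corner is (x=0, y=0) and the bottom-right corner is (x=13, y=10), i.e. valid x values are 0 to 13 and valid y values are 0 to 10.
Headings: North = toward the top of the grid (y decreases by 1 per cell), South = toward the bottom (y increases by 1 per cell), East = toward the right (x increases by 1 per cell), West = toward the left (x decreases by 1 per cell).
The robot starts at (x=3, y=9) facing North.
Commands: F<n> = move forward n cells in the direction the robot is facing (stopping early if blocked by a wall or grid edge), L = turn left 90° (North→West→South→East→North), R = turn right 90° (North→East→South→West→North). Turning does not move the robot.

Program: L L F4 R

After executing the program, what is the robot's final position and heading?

Answer: Final position: (x=3, y=10), facing West

Derivation:
Start: (x=3, y=9), facing North
  L: turn left, now facing West
  L: turn left, now facing South
  F4: move forward 1/4 (blocked), now at (x=3, y=10)
  R: turn right, now facing West
Final: (x=3, y=10), facing West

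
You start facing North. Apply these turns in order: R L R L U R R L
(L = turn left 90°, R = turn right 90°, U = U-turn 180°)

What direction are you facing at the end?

Answer: Final heading: West

Derivation:
Start: North
  R (right (90° clockwise)) -> East
  L (left (90° counter-clockwise)) -> North
  R (right (90° clockwise)) -> East
  L (left (90° counter-clockwise)) -> North
  U (U-turn (180°)) -> South
  R (right (90° clockwise)) -> West
  R (right (90° clockwise)) -> North
  L (left (90° counter-clockwise)) -> West
Final: West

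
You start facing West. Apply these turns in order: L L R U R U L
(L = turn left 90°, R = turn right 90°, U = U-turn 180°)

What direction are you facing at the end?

Answer: Final heading: South

Derivation:
Start: West
  L (left (90° counter-clockwise)) -> South
  L (left (90° counter-clockwise)) -> East
  R (right (90° clockwise)) -> South
  U (U-turn (180°)) -> North
  R (right (90° clockwise)) -> East
  U (U-turn (180°)) -> West
  L (left (90° counter-clockwise)) -> South
Final: South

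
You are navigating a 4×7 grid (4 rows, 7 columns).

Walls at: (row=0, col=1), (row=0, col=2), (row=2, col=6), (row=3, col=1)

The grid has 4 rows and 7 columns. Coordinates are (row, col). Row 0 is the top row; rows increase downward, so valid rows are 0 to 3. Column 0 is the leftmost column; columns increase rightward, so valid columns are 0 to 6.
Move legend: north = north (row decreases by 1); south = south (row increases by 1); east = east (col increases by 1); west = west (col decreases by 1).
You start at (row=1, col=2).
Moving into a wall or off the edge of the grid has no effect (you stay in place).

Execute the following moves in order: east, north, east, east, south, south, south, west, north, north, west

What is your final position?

Start: (row=1, col=2)
  east (east): (row=1, col=2) -> (row=1, col=3)
  north (north): (row=1, col=3) -> (row=0, col=3)
  east (east): (row=0, col=3) -> (row=0, col=4)
  east (east): (row=0, col=4) -> (row=0, col=5)
  south (south): (row=0, col=5) -> (row=1, col=5)
  south (south): (row=1, col=5) -> (row=2, col=5)
  south (south): (row=2, col=5) -> (row=3, col=5)
  west (west): (row=3, col=5) -> (row=3, col=4)
  north (north): (row=3, col=4) -> (row=2, col=4)
  north (north): (row=2, col=4) -> (row=1, col=4)
  west (west): (row=1, col=4) -> (row=1, col=3)
Final: (row=1, col=3)

Answer: Final position: (row=1, col=3)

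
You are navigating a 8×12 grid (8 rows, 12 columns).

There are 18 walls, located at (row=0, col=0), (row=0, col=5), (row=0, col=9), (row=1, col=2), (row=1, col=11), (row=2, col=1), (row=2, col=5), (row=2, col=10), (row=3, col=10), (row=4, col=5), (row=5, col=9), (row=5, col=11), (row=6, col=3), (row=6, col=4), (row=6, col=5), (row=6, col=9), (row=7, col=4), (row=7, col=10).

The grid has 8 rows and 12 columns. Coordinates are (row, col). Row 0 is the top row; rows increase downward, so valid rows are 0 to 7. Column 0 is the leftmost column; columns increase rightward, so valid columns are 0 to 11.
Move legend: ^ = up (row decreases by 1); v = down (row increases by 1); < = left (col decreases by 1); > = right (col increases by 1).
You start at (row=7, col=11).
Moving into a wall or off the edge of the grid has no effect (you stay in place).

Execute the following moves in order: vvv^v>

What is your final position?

Answer: Final position: (row=7, col=11)

Derivation:
Start: (row=7, col=11)
  [×3]v (down): blocked, stay at (row=7, col=11)
  ^ (up): (row=7, col=11) -> (row=6, col=11)
  v (down): (row=6, col=11) -> (row=7, col=11)
  > (right): blocked, stay at (row=7, col=11)
Final: (row=7, col=11)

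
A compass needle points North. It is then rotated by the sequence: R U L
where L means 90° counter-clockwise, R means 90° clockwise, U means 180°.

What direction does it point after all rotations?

Answer: Final heading: South

Derivation:
Start: North
  R (right (90° clockwise)) -> East
  U (U-turn (180°)) -> West
  L (left (90° counter-clockwise)) -> South
Final: South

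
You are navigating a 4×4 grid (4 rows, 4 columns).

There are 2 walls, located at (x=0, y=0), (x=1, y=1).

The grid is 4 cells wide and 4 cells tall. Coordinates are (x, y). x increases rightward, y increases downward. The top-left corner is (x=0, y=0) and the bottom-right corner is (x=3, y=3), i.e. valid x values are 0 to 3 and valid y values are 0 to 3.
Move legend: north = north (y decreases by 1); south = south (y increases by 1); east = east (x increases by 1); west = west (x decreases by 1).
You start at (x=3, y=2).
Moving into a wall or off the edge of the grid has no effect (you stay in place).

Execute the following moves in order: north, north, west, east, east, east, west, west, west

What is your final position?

Start: (x=3, y=2)
  north (north): (x=3, y=2) -> (x=3, y=1)
  north (north): (x=3, y=1) -> (x=3, y=0)
  west (west): (x=3, y=0) -> (x=2, y=0)
  east (east): (x=2, y=0) -> (x=3, y=0)
  east (east): blocked, stay at (x=3, y=0)
  east (east): blocked, stay at (x=3, y=0)
  west (west): (x=3, y=0) -> (x=2, y=0)
  west (west): (x=2, y=0) -> (x=1, y=0)
  west (west): blocked, stay at (x=1, y=0)
Final: (x=1, y=0)

Answer: Final position: (x=1, y=0)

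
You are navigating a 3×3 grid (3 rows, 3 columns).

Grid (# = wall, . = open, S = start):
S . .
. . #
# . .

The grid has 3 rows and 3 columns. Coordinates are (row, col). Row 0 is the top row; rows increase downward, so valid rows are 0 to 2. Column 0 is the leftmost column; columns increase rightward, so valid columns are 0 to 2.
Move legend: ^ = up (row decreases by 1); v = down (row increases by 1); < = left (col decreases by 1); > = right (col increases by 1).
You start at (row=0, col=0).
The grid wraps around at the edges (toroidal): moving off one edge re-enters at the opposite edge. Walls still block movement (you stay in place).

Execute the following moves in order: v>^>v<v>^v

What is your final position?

Answer: Final position: (row=1, col=1)

Derivation:
Start: (row=0, col=0)
  v (down): (row=0, col=0) -> (row=1, col=0)
  > (right): (row=1, col=0) -> (row=1, col=1)
  ^ (up): (row=1, col=1) -> (row=0, col=1)
  > (right): (row=0, col=1) -> (row=0, col=2)
  v (down): blocked, stay at (row=0, col=2)
  < (left): (row=0, col=2) -> (row=0, col=1)
  v (down): (row=0, col=1) -> (row=1, col=1)
  > (right): blocked, stay at (row=1, col=1)
  ^ (up): (row=1, col=1) -> (row=0, col=1)
  v (down): (row=0, col=1) -> (row=1, col=1)
Final: (row=1, col=1)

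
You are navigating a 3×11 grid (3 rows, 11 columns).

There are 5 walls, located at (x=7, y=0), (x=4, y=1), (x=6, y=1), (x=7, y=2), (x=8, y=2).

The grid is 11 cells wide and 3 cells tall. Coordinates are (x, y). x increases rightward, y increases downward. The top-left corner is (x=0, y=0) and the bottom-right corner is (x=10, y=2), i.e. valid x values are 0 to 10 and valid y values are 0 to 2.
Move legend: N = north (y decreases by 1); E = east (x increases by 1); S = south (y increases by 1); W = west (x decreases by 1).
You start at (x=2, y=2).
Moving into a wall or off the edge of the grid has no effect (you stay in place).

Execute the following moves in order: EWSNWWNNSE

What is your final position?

Answer: Final position: (x=1, y=1)

Derivation:
Start: (x=2, y=2)
  E (east): (x=2, y=2) -> (x=3, y=2)
  W (west): (x=3, y=2) -> (x=2, y=2)
  S (south): blocked, stay at (x=2, y=2)
  N (north): (x=2, y=2) -> (x=2, y=1)
  W (west): (x=2, y=1) -> (x=1, y=1)
  W (west): (x=1, y=1) -> (x=0, y=1)
  N (north): (x=0, y=1) -> (x=0, y=0)
  N (north): blocked, stay at (x=0, y=0)
  S (south): (x=0, y=0) -> (x=0, y=1)
  E (east): (x=0, y=1) -> (x=1, y=1)
Final: (x=1, y=1)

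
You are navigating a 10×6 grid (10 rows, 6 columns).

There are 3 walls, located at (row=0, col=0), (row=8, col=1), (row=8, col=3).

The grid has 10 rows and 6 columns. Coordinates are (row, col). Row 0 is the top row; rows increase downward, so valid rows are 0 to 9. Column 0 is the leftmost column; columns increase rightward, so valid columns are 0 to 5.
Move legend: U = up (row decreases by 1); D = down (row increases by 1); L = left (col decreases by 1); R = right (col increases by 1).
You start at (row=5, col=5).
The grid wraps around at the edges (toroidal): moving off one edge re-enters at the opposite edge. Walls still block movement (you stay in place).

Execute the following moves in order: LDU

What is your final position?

Start: (row=5, col=5)
  L (left): (row=5, col=5) -> (row=5, col=4)
  D (down): (row=5, col=4) -> (row=6, col=4)
  U (up): (row=6, col=4) -> (row=5, col=4)
Final: (row=5, col=4)

Answer: Final position: (row=5, col=4)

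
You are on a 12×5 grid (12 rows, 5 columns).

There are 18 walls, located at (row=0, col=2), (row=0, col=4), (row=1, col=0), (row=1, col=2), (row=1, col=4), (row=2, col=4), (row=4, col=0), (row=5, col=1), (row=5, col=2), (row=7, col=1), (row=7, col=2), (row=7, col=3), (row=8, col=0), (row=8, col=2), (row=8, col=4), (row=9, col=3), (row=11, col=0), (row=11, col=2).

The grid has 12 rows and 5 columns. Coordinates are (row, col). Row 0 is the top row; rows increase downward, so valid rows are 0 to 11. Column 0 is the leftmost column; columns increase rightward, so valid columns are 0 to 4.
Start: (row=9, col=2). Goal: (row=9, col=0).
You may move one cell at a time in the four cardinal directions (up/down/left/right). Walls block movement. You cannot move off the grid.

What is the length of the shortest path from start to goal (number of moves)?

BFS from (row=9, col=2) until reaching (row=9, col=0):
  Distance 0: (row=9, col=2)
  Distance 1: (row=9, col=1), (row=10, col=2)
  Distance 2: (row=8, col=1), (row=9, col=0), (row=10, col=1), (row=10, col=3)  <- goal reached here
One shortest path (2 moves): (row=9, col=2) -> (row=9, col=1) -> (row=9, col=0)

Answer: Shortest path length: 2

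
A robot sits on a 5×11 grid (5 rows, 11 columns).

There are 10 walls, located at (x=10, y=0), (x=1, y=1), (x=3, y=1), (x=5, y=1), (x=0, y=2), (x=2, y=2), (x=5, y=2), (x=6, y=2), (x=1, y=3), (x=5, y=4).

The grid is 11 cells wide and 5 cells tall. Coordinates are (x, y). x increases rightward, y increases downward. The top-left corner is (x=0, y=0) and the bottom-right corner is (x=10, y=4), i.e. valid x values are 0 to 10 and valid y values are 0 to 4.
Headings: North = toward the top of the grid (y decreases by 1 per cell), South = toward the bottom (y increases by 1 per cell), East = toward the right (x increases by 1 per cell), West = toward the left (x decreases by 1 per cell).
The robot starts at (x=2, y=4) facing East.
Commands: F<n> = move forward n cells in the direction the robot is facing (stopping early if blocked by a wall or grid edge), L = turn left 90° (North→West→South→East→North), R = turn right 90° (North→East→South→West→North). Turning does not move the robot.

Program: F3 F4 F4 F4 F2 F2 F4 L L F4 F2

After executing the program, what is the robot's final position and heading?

Start: (x=2, y=4), facing East
  F3: move forward 2/3 (blocked), now at (x=4, y=4)
  [×3]F4: move forward 0/4 (blocked), now at (x=4, y=4)
  F2: move forward 0/2 (blocked), now at (x=4, y=4)
  F2: move forward 0/2 (blocked), now at (x=4, y=4)
  F4: move forward 0/4 (blocked), now at (x=4, y=4)
  L: turn left, now facing North
  L: turn left, now facing West
  F4: move forward 4, now at (x=0, y=4)
  F2: move forward 0/2 (blocked), now at (x=0, y=4)
Final: (x=0, y=4), facing West

Answer: Final position: (x=0, y=4), facing West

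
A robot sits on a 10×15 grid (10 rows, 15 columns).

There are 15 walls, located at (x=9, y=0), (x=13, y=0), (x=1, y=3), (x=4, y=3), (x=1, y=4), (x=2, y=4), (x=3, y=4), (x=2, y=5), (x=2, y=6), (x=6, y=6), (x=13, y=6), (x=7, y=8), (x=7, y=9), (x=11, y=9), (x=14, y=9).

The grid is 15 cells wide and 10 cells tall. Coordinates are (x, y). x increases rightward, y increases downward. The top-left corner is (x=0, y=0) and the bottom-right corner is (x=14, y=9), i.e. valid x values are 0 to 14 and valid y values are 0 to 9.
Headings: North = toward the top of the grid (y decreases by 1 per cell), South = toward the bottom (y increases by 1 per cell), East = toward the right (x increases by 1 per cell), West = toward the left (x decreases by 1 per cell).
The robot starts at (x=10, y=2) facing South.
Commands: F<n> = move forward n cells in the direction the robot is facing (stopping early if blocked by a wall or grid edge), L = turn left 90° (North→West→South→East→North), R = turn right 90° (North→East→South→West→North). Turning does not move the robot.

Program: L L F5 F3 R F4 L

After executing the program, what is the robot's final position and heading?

Start: (x=10, y=2), facing South
  L: turn left, now facing East
  L: turn left, now facing North
  F5: move forward 2/5 (blocked), now at (x=10, y=0)
  F3: move forward 0/3 (blocked), now at (x=10, y=0)
  R: turn right, now facing East
  F4: move forward 2/4 (blocked), now at (x=12, y=0)
  L: turn left, now facing North
Final: (x=12, y=0), facing North

Answer: Final position: (x=12, y=0), facing North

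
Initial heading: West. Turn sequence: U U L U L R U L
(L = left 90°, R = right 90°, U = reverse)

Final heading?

Start: West
  U (U-turn (180°)) -> East
  U (U-turn (180°)) -> West
  L (left (90° counter-clockwise)) -> South
  U (U-turn (180°)) -> North
  L (left (90° counter-clockwise)) -> West
  R (right (90° clockwise)) -> North
  U (U-turn (180°)) -> South
  L (left (90° counter-clockwise)) -> East
Final: East

Answer: Final heading: East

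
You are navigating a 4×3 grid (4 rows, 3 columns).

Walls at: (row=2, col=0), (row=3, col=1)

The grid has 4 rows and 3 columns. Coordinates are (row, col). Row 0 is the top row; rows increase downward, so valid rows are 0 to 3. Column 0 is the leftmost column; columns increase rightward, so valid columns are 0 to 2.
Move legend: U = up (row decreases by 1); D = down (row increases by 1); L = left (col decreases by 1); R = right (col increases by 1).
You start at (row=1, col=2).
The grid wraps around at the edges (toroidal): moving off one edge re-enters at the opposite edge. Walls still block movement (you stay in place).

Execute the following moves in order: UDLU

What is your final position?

Start: (row=1, col=2)
  U (up): (row=1, col=2) -> (row=0, col=2)
  D (down): (row=0, col=2) -> (row=1, col=2)
  L (left): (row=1, col=2) -> (row=1, col=1)
  U (up): (row=1, col=1) -> (row=0, col=1)
Final: (row=0, col=1)

Answer: Final position: (row=0, col=1)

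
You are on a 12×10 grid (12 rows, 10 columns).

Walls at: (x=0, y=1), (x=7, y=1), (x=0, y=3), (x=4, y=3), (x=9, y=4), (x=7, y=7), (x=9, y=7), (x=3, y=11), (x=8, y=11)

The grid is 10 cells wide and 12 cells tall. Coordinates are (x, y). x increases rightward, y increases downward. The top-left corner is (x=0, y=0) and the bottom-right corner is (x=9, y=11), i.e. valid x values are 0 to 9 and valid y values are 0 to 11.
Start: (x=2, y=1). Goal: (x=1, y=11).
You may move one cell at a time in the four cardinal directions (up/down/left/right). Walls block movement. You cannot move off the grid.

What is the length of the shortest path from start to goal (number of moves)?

BFS from (x=2, y=1) until reaching (x=1, y=11):
  Distance 0: (x=2, y=1)
  Distance 1: (x=2, y=0), (x=1, y=1), (x=3, y=1), (x=2, y=2)
  Distance 2: (x=1, y=0), (x=3, y=0), (x=4, y=1), (x=1, y=2), (x=3, y=2), (x=2, y=3)
  Distance 3: (x=0, y=0), (x=4, y=0), (x=5, y=1), (x=0, y=2), (x=4, y=2), (x=1, y=3), (x=3, y=3), (x=2, y=4)
  Distance 4: (x=5, y=0), (x=6, y=1), (x=5, y=2), (x=1, y=4), (x=3, y=4), (x=2, y=5)
  Distance 5: (x=6, y=0), (x=6, y=2), (x=5, y=3), (x=0, y=4), (x=4, y=4), (x=1, y=5), (x=3, y=5), (x=2, y=6)
  Distance 6: (x=7, y=0), (x=7, y=2), (x=6, y=3), (x=5, y=4), (x=0, y=5), (x=4, y=5), (x=1, y=6), (x=3, y=6), (x=2, y=7)
  Distance 7: (x=8, y=0), (x=8, y=2), (x=7, y=3), (x=6, y=4), (x=5, y=5), (x=0, y=6), (x=4, y=6), (x=1, y=7), (x=3, y=7), (x=2, y=8)
  Distance 8: (x=9, y=0), (x=8, y=1), (x=9, y=2), (x=8, y=3), (x=7, y=4), (x=6, y=5), (x=5, y=6), (x=0, y=7), (x=4, y=7), (x=1, y=8), (x=3, y=8), (x=2, y=9)
  Distance 9: (x=9, y=1), (x=9, y=3), (x=8, y=4), (x=7, y=5), (x=6, y=6), (x=5, y=7), (x=0, y=8), (x=4, y=8), (x=1, y=9), (x=3, y=9), (x=2, y=10)
  Distance 10: (x=8, y=5), (x=7, y=6), (x=6, y=7), (x=5, y=8), (x=0, y=9), (x=4, y=9), (x=1, y=10), (x=3, y=10), (x=2, y=11)
  Distance 11: (x=9, y=5), (x=8, y=6), (x=6, y=8), (x=5, y=9), (x=0, y=10), (x=4, y=10), (x=1, y=11)  <- goal reached here
One shortest path (11 moves): (x=2, y=1) -> (x=1, y=1) -> (x=1, y=2) -> (x=1, y=3) -> (x=1, y=4) -> (x=1, y=5) -> (x=1, y=6) -> (x=1, y=7) -> (x=1, y=8) -> (x=1, y=9) -> (x=1, y=10) -> (x=1, y=11)

Answer: Shortest path length: 11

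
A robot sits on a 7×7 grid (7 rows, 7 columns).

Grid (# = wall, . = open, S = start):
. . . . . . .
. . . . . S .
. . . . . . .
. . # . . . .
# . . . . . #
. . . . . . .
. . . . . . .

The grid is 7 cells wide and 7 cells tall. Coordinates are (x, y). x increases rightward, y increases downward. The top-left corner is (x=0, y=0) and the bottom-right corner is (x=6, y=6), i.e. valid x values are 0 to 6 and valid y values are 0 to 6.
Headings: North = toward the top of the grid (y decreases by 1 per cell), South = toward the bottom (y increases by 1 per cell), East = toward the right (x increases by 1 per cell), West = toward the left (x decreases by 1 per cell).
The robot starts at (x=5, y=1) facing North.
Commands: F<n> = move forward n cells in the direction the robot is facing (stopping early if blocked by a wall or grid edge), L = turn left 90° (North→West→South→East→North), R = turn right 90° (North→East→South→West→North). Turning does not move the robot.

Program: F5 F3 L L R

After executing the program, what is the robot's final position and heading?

Answer: Final position: (x=5, y=0), facing West

Derivation:
Start: (x=5, y=1), facing North
  F5: move forward 1/5 (blocked), now at (x=5, y=0)
  F3: move forward 0/3 (blocked), now at (x=5, y=0)
  L: turn left, now facing West
  L: turn left, now facing South
  R: turn right, now facing West
Final: (x=5, y=0), facing West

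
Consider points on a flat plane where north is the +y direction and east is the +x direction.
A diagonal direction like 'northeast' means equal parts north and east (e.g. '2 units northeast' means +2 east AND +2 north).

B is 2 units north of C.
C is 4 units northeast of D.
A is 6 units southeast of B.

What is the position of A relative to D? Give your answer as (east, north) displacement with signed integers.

Answer: A is at (east=10, north=0) relative to D.

Derivation:
Place D at the origin (east=0, north=0).
  C is 4 units northeast of D: delta (east=+4, north=+4); C at (east=4, north=4).
  B is 2 units north of C: delta (east=+0, north=+2); B at (east=4, north=6).
  A is 6 units southeast of B: delta (east=+6, north=-6); A at (east=10, north=0).
Therefore A relative to D: (east=10, north=0).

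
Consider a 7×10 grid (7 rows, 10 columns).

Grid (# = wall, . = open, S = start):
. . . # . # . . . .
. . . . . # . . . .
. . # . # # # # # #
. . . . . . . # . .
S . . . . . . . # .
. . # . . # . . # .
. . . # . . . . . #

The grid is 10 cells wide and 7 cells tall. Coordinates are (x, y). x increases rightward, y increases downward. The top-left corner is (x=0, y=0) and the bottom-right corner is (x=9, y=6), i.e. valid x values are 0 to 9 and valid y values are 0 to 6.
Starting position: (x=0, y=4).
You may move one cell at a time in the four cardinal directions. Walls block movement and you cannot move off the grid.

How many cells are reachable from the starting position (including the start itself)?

BFS flood-fill from (x=0, y=4):
  Distance 0: (x=0, y=4)
  Distance 1: (x=0, y=3), (x=1, y=4), (x=0, y=5)
  Distance 2: (x=0, y=2), (x=1, y=3), (x=2, y=4), (x=1, y=5), (x=0, y=6)
  Distance 3: (x=0, y=1), (x=1, y=2), (x=2, y=3), (x=3, y=4), (x=1, y=6)
  Distance 4: (x=0, y=0), (x=1, y=1), (x=3, y=3), (x=4, y=4), (x=3, y=5), (x=2, y=6)
  Distance 5: (x=1, y=0), (x=2, y=1), (x=3, y=2), (x=4, y=3), (x=5, y=4), (x=4, y=5)
  Distance 6: (x=2, y=0), (x=3, y=1), (x=5, y=3), (x=6, y=4), (x=4, y=6)
  Distance 7: (x=4, y=1), (x=6, y=3), (x=7, y=4), (x=6, y=5), (x=5, y=6)
  Distance 8: (x=4, y=0), (x=7, y=5), (x=6, y=6)
  Distance 9: (x=7, y=6)
  Distance 10: (x=8, y=6)
Total reachable: 41 (grid has 53 open cells total)

Answer: Reachable cells: 41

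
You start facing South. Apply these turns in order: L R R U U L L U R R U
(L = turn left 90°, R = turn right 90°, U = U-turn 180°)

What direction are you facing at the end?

Answer: Final heading: West

Derivation:
Start: South
  L (left (90° counter-clockwise)) -> East
  R (right (90° clockwise)) -> South
  R (right (90° clockwise)) -> West
  U (U-turn (180°)) -> East
  U (U-turn (180°)) -> West
  L (left (90° counter-clockwise)) -> South
  L (left (90° counter-clockwise)) -> East
  U (U-turn (180°)) -> West
  R (right (90° clockwise)) -> North
  R (right (90° clockwise)) -> East
  U (U-turn (180°)) -> West
Final: West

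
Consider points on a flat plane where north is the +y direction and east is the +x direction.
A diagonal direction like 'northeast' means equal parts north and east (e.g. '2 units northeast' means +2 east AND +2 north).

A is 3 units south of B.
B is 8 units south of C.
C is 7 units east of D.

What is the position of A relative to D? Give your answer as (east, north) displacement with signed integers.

Answer: A is at (east=7, north=-11) relative to D.

Derivation:
Place D at the origin (east=0, north=0).
  C is 7 units east of D: delta (east=+7, north=+0); C at (east=7, north=0).
  B is 8 units south of C: delta (east=+0, north=-8); B at (east=7, north=-8).
  A is 3 units south of B: delta (east=+0, north=-3); A at (east=7, north=-11).
Therefore A relative to D: (east=7, north=-11).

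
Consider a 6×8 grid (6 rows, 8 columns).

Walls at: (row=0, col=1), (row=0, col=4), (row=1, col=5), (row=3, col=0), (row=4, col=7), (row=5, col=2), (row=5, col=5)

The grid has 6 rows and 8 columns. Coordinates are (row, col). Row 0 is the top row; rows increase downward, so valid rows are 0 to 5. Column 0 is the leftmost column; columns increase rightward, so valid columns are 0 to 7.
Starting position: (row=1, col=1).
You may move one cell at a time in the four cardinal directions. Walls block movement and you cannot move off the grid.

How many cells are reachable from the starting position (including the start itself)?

BFS flood-fill from (row=1, col=1):
  Distance 0: (row=1, col=1)
  Distance 1: (row=1, col=0), (row=1, col=2), (row=2, col=1)
  Distance 2: (row=0, col=0), (row=0, col=2), (row=1, col=3), (row=2, col=0), (row=2, col=2), (row=3, col=1)
  Distance 3: (row=0, col=3), (row=1, col=4), (row=2, col=3), (row=3, col=2), (row=4, col=1)
  Distance 4: (row=2, col=4), (row=3, col=3), (row=4, col=0), (row=4, col=2), (row=5, col=1)
  Distance 5: (row=2, col=5), (row=3, col=4), (row=4, col=3), (row=5, col=0)
  Distance 6: (row=2, col=6), (row=3, col=5), (row=4, col=4), (row=5, col=3)
  Distance 7: (row=1, col=6), (row=2, col=7), (row=3, col=6), (row=4, col=5), (row=5, col=4)
  Distance 8: (row=0, col=6), (row=1, col=7), (row=3, col=7), (row=4, col=6)
  Distance 9: (row=0, col=5), (row=0, col=7), (row=5, col=6)
  Distance 10: (row=5, col=7)
Total reachable: 41 (grid has 41 open cells total)

Answer: Reachable cells: 41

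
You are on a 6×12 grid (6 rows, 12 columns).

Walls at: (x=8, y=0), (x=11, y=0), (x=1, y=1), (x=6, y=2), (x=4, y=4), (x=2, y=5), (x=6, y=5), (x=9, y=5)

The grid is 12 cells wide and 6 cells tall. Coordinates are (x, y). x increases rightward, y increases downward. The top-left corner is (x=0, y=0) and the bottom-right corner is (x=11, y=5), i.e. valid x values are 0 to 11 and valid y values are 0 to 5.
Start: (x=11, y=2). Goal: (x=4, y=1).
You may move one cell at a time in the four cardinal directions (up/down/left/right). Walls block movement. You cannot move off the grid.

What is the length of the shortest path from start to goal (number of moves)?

BFS from (x=11, y=2) until reaching (x=4, y=1):
  Distance 0: (x=11, y=2)
  Distance 1: (x=11, y=1), (x=10, y=2), (x=11, y=3)
  Distance 2: (x=10, y=1), (x=9, y=2), (x=10, y=3), (x=11, y=4)
  Distance 3: (x=10, y=0), (x=9, y=1), (x=8, y=2), (x=9, y=3), (x=10, y=4), (x=11, y=5)
  Distance 4: (x=9, y=0), (x=8, y=1), (x=7, y=2), (x=8, y=3), (x=9, y=4), (x=10, y=5)
  Distance 5: (x=7, y=1), (x=7, y=3), (x=8, y=4)
  Distance 6: (x=7, y=0), (x=6, y=1), (x=6, y=3), (x=7, y=4), (x=8, y=5)
  Distance 7: (x=6, y=0), (x=5, y=1), (x=5, y=3), (x=6, y=4), (x=7, y=5)
  Distance 8: (x=5, y=0), (x=4, y=1), (x=5, y=2), (x=4, y=3), (x=5, y=4)  <- goal reached here
One shortest path (8 moves): (x=11, y=2) -> (x=10, y=2) -> (x=9, y=2) -> (x=8, y=2) -> (x=7, y=2) -> (x=7, y=1) -> (x=6, y=1) -> (x=5, y=1) -> (x=4, y=1)

Answer: Shortest path length: 8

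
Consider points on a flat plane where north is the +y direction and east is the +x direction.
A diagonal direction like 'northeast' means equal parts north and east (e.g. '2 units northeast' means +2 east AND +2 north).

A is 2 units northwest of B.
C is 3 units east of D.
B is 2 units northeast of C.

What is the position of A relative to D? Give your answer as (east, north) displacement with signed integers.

Place D at the origin (east=0, north=0).
  C is 3 units east of D: delta (east=+3, north=+0); C at (east=3, north=0).
  B is 2 units northeast of C: delta (east=+2, north=+2); B at (east=5, north=2).
  A is 2 units northwest of B: delta (east=-2, north=+2); A at (east=3, north=4).
Therefore A relative to D: (east=3, north=4).

Answer: A is at (east=3, north=4) relative to D.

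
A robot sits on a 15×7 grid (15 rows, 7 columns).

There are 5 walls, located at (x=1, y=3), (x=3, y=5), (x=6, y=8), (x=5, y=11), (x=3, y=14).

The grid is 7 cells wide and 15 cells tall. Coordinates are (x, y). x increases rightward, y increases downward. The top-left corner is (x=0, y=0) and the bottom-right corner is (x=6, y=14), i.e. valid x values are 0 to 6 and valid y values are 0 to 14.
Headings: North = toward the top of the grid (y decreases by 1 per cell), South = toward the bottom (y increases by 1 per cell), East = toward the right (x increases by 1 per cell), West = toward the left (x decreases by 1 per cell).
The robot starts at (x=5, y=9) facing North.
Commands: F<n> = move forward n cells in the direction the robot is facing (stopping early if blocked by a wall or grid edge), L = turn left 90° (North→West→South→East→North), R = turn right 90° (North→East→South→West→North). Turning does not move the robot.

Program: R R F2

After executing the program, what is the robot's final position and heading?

Answer: Final position: (x=5, y=10), facing South

Derivation:
Start: (x=5, y=9), facing North
  R: turn right, now facing East
  R: turn right, now facing South
  F2: move forward 1/2 (blocked), now at (x=5, y=10)
Final: (x=5, y=10), facing South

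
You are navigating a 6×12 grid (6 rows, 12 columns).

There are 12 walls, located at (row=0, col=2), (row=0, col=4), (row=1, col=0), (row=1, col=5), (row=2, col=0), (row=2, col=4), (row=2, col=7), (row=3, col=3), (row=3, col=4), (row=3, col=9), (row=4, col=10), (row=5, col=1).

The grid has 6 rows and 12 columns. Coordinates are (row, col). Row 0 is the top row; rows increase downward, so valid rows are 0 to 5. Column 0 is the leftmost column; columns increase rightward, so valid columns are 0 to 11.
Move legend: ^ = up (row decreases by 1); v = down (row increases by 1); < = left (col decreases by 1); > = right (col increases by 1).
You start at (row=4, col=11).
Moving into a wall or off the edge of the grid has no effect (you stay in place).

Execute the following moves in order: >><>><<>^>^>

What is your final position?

Start: (row=4, col=11)
  > (right): blocked, stay at (row=4, col=11)
  > (right): blocked, stay at (row=4, col=11)
  < (left): blocked, stay at (row=4, col=11)
  > (right): blocked, stay at (row=4, col=11)
  > (right): blocked, stay at (row=4, col=11)
  < (left): blocked, stay at (row=4, col=11)
  < (left): blocked, stay at (row=4, col=11)
  > (right): blocked, stay at (row=4, col=11)
  ^ (up): (row=4, col=11) -> (row=3, col=11)
  > (right): blocked, stay at (row=3, col=11)
  ^ (up): (row=3, col=11) -> (row=2, col=11)
  > (right): blocked, stay at (row=2, col=11)
Final: (row=2, col=11)

Answer: Final position: (row=2, col=11)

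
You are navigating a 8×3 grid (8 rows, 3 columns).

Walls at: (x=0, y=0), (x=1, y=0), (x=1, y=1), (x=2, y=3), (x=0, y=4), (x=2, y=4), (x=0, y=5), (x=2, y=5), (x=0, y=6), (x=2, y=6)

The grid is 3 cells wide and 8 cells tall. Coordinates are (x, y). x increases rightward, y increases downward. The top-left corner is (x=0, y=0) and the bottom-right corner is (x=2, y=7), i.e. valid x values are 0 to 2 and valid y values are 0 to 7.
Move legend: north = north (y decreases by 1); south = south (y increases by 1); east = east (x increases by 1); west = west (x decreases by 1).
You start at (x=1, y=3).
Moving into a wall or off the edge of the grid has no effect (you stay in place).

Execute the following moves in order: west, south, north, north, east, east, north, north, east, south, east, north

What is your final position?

Answer: Final position: (x=1, y=2)

Derivation:
Start: (x=1, y=3)
  west (west): (x=1, y=3) -> (x=0, y=3)
  south (south): blocked, stay at (x=0, y=3)
  north (north): (x=0, y=3) -> (x=0, y=2)
  north (north): (x=0, y=2) -> (x=0, y=1)
  east (east): blocked, stay at (x=0, y=1)
  east (east): blocked, stay at (x=0, y=1)
  north (north): blocked, stay at (x=0, y=1)
  north (north): blocked, stay at (x=0, y=1)
  east (east): blocked, stay at (x=0, y=1)
  south (south): (x=0, y=1) -> (x=0, y=2)
  east (east): (x=0, y=2) -> (x=1, y=2)
  north (north): blocked, stay at (x=1, y=2)
Final: (x=1, y=2)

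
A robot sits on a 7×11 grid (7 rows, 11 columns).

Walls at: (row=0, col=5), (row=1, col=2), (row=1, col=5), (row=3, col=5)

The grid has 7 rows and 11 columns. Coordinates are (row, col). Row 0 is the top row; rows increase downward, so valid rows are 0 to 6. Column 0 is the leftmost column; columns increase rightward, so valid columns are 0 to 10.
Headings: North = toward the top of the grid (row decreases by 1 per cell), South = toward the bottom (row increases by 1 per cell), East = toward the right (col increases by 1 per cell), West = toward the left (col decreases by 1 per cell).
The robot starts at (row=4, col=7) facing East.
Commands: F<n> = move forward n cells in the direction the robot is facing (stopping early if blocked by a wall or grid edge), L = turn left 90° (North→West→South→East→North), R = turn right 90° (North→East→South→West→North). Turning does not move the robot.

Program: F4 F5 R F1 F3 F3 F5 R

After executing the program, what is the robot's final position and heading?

Answer: Final position: (row=6, col=10), facing West

Derivation:
Start: (row=4, col=7), facing East
  F4: move forward 3/4 (blocked), now at (row=4, col=10)
  F5: move forward 0/5 (blocked), now at (row=4, col=10)
  R: turn right, now facing South
  F1: move forward 1, now at (row=5, col=10)
  F3: move forward 1/3 (blocked), now at (row=6, col=10)
  F3: move forward 0/3 (blocked), now at (row=6, col=10)
  F5: move forward 0/5 (blocked), now at (row=6, col=10)
  R: turn right, now facing West
Final: (row=6, col=10), facing West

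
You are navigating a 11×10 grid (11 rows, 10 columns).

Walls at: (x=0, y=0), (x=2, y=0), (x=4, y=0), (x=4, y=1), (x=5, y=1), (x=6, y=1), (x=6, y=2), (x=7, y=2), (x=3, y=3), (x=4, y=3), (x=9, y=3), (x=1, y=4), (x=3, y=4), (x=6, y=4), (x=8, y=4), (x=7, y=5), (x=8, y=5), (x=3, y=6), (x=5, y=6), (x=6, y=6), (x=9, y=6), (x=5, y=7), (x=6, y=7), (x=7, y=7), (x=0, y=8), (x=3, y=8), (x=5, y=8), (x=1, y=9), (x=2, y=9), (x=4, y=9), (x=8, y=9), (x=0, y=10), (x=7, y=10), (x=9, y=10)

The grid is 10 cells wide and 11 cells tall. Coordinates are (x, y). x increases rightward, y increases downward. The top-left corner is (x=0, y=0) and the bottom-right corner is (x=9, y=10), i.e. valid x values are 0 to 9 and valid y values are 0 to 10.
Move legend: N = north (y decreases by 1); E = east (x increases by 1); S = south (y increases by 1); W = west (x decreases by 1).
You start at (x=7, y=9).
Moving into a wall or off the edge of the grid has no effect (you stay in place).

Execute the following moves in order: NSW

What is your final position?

Start: (x=7, y=9)
  N (north): (x=7, y=9) -> (x=7, y=8)
  S (south): (x=7, y=8) -> (x=7, y=9)
  W (west): (x=7, y=9) -> (x=6, y=9)
Final: (x=6, y=9)

Answer: Final position: (x=6, y=9)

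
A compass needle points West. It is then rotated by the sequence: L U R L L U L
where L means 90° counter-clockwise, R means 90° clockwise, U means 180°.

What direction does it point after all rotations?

Start: West
  L (left (90° counter-clockwise)) -> South
  U (U-turn (180°)) -> North
  R (right (90° clockwise)) -> East
  L (left (90° counter-clockwise)) -> North
  L (left (90° counter-clockwise)) -> West
  U (U-turn (180°)) -> East
  L (left (90° counter-clockwise)) -> North
Final: North

Answer: Final heading: North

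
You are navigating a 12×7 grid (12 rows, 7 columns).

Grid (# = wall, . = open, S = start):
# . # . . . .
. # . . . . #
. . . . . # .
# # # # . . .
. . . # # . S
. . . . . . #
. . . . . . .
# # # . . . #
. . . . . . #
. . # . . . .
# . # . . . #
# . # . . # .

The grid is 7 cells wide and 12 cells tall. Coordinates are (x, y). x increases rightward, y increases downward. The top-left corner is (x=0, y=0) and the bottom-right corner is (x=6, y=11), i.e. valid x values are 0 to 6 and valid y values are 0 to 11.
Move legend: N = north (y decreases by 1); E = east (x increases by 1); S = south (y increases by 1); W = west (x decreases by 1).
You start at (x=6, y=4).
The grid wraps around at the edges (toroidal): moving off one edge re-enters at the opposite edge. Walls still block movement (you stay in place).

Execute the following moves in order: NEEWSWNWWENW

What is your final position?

Start: (x=6, y=4)
  N (north): (x=6, y=4) -> (x=6, y=3)
  E (east): blocked, stay at (x=6, y=3)
  E (east): blocked, stay at (x=6, y=3)
  W (west): (x=6, y=3) -> (x=5, y=3)
  S (south): (x=5, y=3) -> (x=5, y=4)
  W (west): blocked, stay at (x=5, y=4)
  N (north): (x=5, y=4) -> (x=5, y=3)
  W (west): (x=5, y=3) -> (x=4, y=3)
  W (west): blocked, stay at (x=4, y=3)
  E (east): (x=4, y=3) -> (x=5, y=3)
  N (north): blocked, stay at (x=5, y=3)
  W (west): (x=5, y=3) -> (x=4, y=3)
Final: (x=4, y=3)

Answer: Final position: (x=4, y=3)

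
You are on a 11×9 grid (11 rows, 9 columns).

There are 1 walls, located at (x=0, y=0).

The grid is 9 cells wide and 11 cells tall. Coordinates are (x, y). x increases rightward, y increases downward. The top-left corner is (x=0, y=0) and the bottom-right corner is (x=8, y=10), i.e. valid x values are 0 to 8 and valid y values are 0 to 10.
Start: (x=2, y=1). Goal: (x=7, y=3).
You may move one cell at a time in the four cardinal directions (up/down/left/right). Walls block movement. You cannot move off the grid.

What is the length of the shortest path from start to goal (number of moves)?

Answer: Shortest path length: 7

Derivation:
BFS from (x=2, y=1) until reaching (x=7, y=3):
  Distance 0: (x=2, y=1)
  Distance 1: (x=2, y=0), (x=1, y=1), (x=3, y=1), (x=2, y=2)
  Distance 2: (x=1, y=0), (x=3, y=0), (x=0, y=1), (x=4, y=1), (x=1, y=2), (x=3, y=2), (x=2, y=3)
  Distance 3: (x=4, y=0), (x=5, y=1), (x=0, y=2), (x=4, y=2), (x=1, y=3), (x=3, y=3), (x=2, y=4)
  Distance 4: (x=5, y=0), (x=6, y=1), (x=5, y=2), (x=0, y=3), (x=4, y=3), (x=1, y=4), (x=3, y=4), (x=2, y=5)
  Distance 5: (x=6, y=0), (x=7, y=1), (x=6, y=2), (x=5, y=3), (x=0, y=4), (x=4, y=4), (x=1, y=5), (x=3, y=5), (x=2, y=6)
  Distance 6: (x=7, y=0), (x=8, y=1), (x=7, y=2), (x=6, y=3), (x=5, y=4), (x=0, y=5), (x=4, y=5), (x=1, y=6), (x=3, y=6), (x=2, y=7)
  Distance 7: (x=8, y=0), (x=8, y=2), (x=7, y=3), (x=6, y=4), (x=5, y=5), (x=0, y=6), (x=4, y=6), (x=1, y=7), (x=3, y=7), (x=2, y=8)  <- goal reached here
One shortest path (7 moves): (x=2, y=1) -> (x=3, y=1) -> (x=4, y=1) -> (x=5, y=1) -> (x=6, y=1) -> (x=7, y=1) -> (x=7, y=2) -> (x=7, y=3)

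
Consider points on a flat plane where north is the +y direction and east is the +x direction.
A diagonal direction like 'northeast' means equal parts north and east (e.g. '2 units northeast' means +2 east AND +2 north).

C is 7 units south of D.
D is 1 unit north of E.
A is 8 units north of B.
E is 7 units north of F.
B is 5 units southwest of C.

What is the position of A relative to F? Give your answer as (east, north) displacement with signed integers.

Answer: A is at (east=-5, north=4) relative to F.

Derivation:
Place F at the origin (east=0, north=0).
  E is 7 units north of F: delta (east=+0, north=+7); E at (east=0, north=7).
  D is 1 unit north of E: delta (east=+0, north=+1); D at (east=0, north=8).
  C is 7 units south of D: delta (east=+0, north=-7); C at (east=0, north=1).
  B is 5 units southwest of C: delta (east=-5, north=-5); B at (east=-5, north=-4).
  A is 8 units north of B: delta (east=+0, north=+8); A at (east=-5, north=4).
Therefore A relative to F: (east=-5, north=4).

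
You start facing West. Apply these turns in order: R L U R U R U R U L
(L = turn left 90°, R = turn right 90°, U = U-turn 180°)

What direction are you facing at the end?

Answer: Final heading: East

Derivation:
Start: West
  R (right (90° clockwise)) -> North
  L (left (90° counter-clockwise)) -> West
  U (U-turn (180°)) -> East
  R (right (90° clockwise)) -> South
  U (U-turn (180°)) -> North
  R (right (90° clockwise)) -> East
  U (U-turn (180°)) -> West
  R (right (90° clockwise)) -> North
  U (U-turn (180°)) -> South
  L (left (90° counter-clockwise)) -> East
Final: East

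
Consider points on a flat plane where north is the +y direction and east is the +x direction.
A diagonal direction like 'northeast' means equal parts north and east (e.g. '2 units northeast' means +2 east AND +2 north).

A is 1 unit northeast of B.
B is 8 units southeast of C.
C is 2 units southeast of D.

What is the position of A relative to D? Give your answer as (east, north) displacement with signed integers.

Place D at the origin (east=0, north=0).
  C is 2 units southeast of D: delta (east=+2, north=-2); C at (east=2, north=-2).
  B is 8 units southeast of C: delta (east=+8, north=-8); B at (east=10, north=-10).
  A is 1 unit northeast of B: delta (east=+1, north=+1); A at (east=11, north=-9).
Therefore A relative to D: (east=11, north=-9).

Answer: A is at (east=11, north=-9) relative to D.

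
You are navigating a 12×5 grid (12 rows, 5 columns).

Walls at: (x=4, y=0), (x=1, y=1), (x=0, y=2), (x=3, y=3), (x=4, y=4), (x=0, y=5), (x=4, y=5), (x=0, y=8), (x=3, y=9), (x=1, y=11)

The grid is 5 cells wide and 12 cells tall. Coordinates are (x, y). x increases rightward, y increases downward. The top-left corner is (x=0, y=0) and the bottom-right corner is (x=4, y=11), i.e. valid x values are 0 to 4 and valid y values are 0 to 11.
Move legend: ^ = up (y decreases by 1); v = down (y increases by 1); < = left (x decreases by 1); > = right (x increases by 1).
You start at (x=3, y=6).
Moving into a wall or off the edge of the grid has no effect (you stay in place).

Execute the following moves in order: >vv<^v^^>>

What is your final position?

Answer: Final position: (x=4, y=6)

Derivation:
Start: (x=3, y=6)
  > (right): (x=3, y=6) -> (x=4, y=6)
  v (down): (x=4, y=6) -> (x=4, y=7)
  v (down): (x=4, y=7) -> (x=4, y=8)
  < (left): (x=4, y=8) -> (x=3, y=8)
  ^ (up): (x=3, y=8) -> (x=3, y=7)
  v (down): (x=3, y=7) -> (x=3, y=8)
  ^ (up): (x=3, y=8) -> (x=3, y=7)
  ^ (up): (x=3, y=7) -> (x=3, y=6)
  > (right): (x=3, y=6) -> (x=4, y=6)
  > (right): blocked, stay at (x=4, y=6)
Final: (x=4, y=6)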